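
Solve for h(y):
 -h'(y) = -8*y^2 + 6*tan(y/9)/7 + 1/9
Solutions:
 h(y) = C1 + 8*y^3/3 - y/9 + 54*log(cos(y/9))/7


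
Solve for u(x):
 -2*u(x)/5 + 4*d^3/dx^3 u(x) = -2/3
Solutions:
 u(x) = C3*exp(10^(2/3)*x/10) + (C1*sin(10^(2/3)*sqrt(3)*x/20) + C2*cos(10^(2/3)*sqrt(3)*x/20))*exp(-10^(2/3)*x/20) + 5/3


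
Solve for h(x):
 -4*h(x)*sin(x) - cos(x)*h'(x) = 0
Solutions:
 h(x) = C1*cos(x)^4


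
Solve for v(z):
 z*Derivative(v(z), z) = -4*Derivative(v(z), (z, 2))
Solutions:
 v(z) = C1 + C2*erf(sqrt(2)*z/4)


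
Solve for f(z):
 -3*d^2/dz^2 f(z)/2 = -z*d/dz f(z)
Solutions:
 f(z) = C1 + C2*erfi(sqrt(3)*z/3)


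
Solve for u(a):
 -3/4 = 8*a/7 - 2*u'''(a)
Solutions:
 u(a) = C1 + C2*a + C3*a^2 + a^4/42 + a^3/16


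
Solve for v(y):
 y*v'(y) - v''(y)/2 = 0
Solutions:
 v(y) = C1 + C2*erfi(y)


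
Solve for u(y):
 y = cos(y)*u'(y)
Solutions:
 u(y) = C1 + Integral(y/cos(y), y)


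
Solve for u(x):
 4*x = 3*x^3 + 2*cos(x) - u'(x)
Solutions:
 u(x) = C1 + 3*x^4/4 - 2*x^2 + 2*sin(x)


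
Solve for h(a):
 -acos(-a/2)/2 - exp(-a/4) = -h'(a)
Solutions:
 h(a) = C1 + a*acos(-a/2)/2 + sqrt(4 - a^2)/2 - 4*exp(-a/4)


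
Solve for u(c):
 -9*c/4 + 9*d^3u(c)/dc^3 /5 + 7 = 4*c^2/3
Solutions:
 u(c) = C1 + C2*c + C3*c^2 + c^5/81 + 5*c^4/96 - 35*c^3/54


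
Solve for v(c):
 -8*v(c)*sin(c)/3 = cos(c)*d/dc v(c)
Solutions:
 v(c) = C1*cos(c)^(8/3)


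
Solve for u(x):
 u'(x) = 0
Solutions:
 u(x) = C1


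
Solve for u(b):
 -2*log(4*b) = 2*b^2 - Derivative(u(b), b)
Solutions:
 u(b) = C1 + 2*b^3/3 + 2*b*log(b) - 2*b + b*log(16)


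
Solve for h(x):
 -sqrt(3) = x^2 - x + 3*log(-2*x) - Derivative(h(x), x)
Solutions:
 h(x) = C1 + x^3/3 - x^2/2 + 3*x*log(-x) + x*(-3 + sqrt(3) + 3*log(2))


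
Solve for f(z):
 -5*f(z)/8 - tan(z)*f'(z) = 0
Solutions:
 f(z) = C1/sin(z)^(5/8)


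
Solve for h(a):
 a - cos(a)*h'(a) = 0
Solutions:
 h(a) = C1 + Integral(a/cos(a), a)


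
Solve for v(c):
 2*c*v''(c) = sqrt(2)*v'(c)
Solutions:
 v(c) = C1 + C2*c^(sqrt(2)/2 + 1)


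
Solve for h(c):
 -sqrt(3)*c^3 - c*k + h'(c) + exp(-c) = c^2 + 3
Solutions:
 h(c) = C1 + sqrt(3)*c^4/4 + c^3/3 + c^2*k/2 + 3*c + exp(-c)


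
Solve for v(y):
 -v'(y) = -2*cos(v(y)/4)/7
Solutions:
 -2*y/7 - 2*log(sin(v(y)/4) - 1) + 2*log(sin(v(y)/4) + 1) = C1


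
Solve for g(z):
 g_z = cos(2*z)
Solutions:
 g(z) = C1 + sin(2*z)/2


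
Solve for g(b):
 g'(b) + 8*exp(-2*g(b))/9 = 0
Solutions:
 g(b) = log(-sqrt(C1 - 16*b)) - log(3)
 g(b) = log(C1 - 16*b)/2 - log(3)


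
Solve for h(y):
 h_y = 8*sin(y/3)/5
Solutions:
 h(y) = C1 - 24*cos(y/3)/5


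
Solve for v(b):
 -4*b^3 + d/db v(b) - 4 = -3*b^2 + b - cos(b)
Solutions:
 v(b) = C1 + b^4 - b^3 + b^2/2 + 4*b - sin(b)


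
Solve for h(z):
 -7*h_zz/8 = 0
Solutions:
 h(z) = C1 + C2*z


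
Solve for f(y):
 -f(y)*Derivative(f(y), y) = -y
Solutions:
 f(y) = -sqrt(C1 + y^2)
 f(y) = sqrt(C1 + y^2)


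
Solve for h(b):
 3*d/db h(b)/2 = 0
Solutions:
 h(b) = C1


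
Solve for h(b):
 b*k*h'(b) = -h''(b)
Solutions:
 h(b) = Piecewise((-sqrt(2)*sqrt(pi)*C1*erf(sqrt(2)*b*sqrt(k)/2)/(2*sqrt(k)) - C2, (k > 0) | (k < 0)), (-C1*b - C2, True))


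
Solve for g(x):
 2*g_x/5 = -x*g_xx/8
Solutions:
 g(x) = C1 + C2/x^(11/5)


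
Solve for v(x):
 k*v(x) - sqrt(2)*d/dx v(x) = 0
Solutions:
 v(x) = C1*exp(sqrt(2)*k*x/2)


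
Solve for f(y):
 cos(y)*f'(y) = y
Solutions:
 f(y) = C1 + Integral(y/cos(y), y)


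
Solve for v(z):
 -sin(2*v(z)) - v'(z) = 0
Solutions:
 v(z) = pi - acos((-C1 - exp(4*z))/(C1 - exp(4*z)))/2
 v(z) = acos((-C1 - exp(4*z))/(C1 - exp(4*z)))/2


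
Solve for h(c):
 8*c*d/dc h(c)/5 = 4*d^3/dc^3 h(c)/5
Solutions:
 h(c) = C1 + Integral(C2*airyai(2^(1/3)*c) + C3*airybi(2^(1/3)*c), c)


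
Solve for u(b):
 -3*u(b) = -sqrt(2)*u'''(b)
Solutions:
 u(b) = C3*exp(2^(5/6)*3^(1/3)*b/2) + (C1*sin(6^(5/6)*b/4) + C2*cos(6^(5/6)*b/4))*exp(-2^(5/6)*3^(1/3)*b/4)


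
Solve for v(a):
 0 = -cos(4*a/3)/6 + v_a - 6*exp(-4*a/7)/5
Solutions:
 v(a) = C1 + sin(4*a/3)/8 - 21*exp(-4*a/7)/10


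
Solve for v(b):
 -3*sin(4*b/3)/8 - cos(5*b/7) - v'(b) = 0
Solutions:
 v(b) = C1 - 7*sin(5*b/7)/5 + 9*cos(4*b/3)/32


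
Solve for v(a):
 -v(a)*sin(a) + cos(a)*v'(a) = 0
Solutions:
 v(a) = C1/cos(a)


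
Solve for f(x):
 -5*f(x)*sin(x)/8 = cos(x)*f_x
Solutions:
 f(x) = C1*cos(x)^(5/8)


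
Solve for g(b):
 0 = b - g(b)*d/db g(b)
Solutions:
 g(b) = -sqrt(C1 + b^2)
 g(b) = sqrt(C1 + b^2)


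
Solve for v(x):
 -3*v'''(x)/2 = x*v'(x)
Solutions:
 v(x) = C1 + Integral(C2*airyai(-2^(1/3)*3^(2/3)*x/3) + C3*airybi(-2^(1/3)*3^(2/3)*x/3), x)


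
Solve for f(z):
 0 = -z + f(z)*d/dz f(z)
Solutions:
 f(z) = -sqrt(C1 + z^2)
 f(z) = sqrt(C1 + z^2)


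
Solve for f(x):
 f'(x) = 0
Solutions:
 f(x) = C1


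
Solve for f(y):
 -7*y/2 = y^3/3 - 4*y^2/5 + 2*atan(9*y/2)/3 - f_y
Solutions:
 f(y) = C1 + y^4/12 - 4*y^3/15 + 7*y^2/4 + 2*y*atan(9*y/2)/3 - 2*log(81*y^2 + 4)/27


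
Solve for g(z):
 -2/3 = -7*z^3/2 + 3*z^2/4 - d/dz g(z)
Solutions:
 g(z) = C1 - 7*z^4/8 + z^3/4 + 2*z/3


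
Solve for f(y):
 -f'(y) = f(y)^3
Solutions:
 f(y) = -sqrt(2)*sqrt(-1/(C1 - y))/2
 f(y) = sqrt(2)*sqrt(-1/(C1 - y))/2


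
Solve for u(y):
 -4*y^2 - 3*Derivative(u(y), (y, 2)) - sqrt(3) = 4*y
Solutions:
 u(y) = C1 + C2*y - y^4/9 - 2*y^3/9 - sqrt(3)*y^2/6


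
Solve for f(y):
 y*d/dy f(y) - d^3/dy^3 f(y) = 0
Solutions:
 f(y) = C1 + Integral(C2*airyai(y) + C3*airybi(y), y)


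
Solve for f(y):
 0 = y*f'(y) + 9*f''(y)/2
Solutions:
 f(y) = C1 + C2*erf(y/3)


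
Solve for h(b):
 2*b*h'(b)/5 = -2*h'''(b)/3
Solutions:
 h(b) = C1 + Integral(C2*airyai(-3^(1/3)*5^(2/3)*b/5) + C3*airybi(-3^(1/3)*5^(2/3)*b/5), b)


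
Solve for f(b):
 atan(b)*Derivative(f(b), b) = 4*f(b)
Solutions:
 f(b) = C1*exp(4*Integral(1/atan(b), b))


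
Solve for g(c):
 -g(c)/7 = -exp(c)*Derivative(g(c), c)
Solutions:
 g(c) = C1*exp(-exp(-c)/7)


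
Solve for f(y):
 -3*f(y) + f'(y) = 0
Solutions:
 f(y) = C1*exp(3*y)


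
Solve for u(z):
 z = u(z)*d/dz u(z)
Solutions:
 u(z) = -sqrt(C1 + z^2)
 u(z) = sqrt(C1 + z^2)


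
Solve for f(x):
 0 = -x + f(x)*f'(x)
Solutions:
 f(x) = -sqrt(C1 + x^2)
 f(x) = sqrt(C1 + x^2)


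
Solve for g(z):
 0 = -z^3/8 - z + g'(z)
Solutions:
 g(z) = C1 + z^4/32 + z^2/2


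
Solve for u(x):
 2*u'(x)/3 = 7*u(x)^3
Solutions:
 u(x) = -sqrt(-1/(C1 + 21*x))
 u(x) = sqrt(-1/(C1 + 21*x))


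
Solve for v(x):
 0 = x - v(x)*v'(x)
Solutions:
 v(x) = -sqrt(C1 + x^2)
 v(x) = sqrt(C1 + x^2)


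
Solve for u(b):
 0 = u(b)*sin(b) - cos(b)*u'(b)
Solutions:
 u(b) = C1/cos(b)


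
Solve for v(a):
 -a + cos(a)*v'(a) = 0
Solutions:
 v(a) = C1 + Integral(a/cos(a), a)


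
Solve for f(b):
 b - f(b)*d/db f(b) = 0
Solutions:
 f(b) = -sqrt(C1 + b^2)
 f(b) = sqrt(C1 + b^2)


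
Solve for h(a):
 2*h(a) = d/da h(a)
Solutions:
 h(a) = C1*exp(2*a)


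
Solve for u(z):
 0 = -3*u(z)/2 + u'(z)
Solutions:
 u(z) = C1*exp(3*z/2)


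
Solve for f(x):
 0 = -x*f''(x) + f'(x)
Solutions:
 f(x) = C1 + C2*x^2


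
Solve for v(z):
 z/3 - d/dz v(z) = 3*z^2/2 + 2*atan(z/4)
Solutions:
 v(z) = C1 - z^3/2 + z^2/6 - 2*z*atan(z/4) + 4*log(z^2 + 16)


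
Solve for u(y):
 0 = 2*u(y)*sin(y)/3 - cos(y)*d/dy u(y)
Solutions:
 u(y) = C1/cos(y)^(2/3)


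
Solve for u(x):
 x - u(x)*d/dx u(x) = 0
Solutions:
 u(x) = -sqrt(C1 + x^2)
 u(x) = sqrt(C1 + x^2)


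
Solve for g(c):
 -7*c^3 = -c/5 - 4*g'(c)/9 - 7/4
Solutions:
 g(c) = C1 + 63*c^4/16 - 9*c^2/40 - 63*c/16


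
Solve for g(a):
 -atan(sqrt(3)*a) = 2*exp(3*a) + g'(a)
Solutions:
 g(a) = C1 - a*atan(sqrt(3)*a) - 2*exp(3*a)/3 + sqrt(3)*log(3*a^2 + 1)/6


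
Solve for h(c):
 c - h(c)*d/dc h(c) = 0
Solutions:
 h(c) = -sqrt(C1 + c^2)
 h(c) = sqrt(C1 + c^2)


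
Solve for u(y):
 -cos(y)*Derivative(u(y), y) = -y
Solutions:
 u(y) = C1 + Integral(y/cos(y), y)


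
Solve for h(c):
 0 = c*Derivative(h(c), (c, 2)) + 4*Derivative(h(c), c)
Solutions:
 h(c) = C1 + C2/c^3


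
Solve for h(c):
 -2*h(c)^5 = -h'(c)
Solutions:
 h(c) = -(-1/(C1 + 8*c))^(1/4)
 h(c) = (-1/(C1 + 8*c))^(1/4)
 h(c) = -I*(-1/(C1 + 8*c))^(1/4)
 h(c) = I*(-1/(C1 + 8*c))^(1/4)


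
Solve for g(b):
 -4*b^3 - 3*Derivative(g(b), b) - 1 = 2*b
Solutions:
 g(b) = C1 - b^4/3 - b^2/3 - b/3


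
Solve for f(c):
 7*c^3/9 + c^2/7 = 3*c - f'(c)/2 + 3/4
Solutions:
 f(c) = C1 - 7*c^4/18 - 2*c^3/21 + 3*c^2 + 3*c/2


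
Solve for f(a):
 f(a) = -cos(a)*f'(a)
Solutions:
 f(a) = C1*sqrt(sin(a) - 1)/sqrt(sin(a) + 1)


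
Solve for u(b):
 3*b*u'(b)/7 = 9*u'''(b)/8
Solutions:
 u(b) = C1 + Integral(C2*airyai(2*21^(2/3)*b/21) + C3*airybi(2*21^(2/3)*b/21), b)


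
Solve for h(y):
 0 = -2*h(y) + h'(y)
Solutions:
 h(y) = C1*exp(2*y)


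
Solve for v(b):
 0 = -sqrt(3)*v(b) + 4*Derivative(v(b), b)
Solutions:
 v(b) = C1*exp(sqrt(3)*b/4)


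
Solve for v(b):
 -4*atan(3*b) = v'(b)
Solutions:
 v(b) = C1 - 4*b*atan(3*b) + 2*log(9*b^2 + 1)/3


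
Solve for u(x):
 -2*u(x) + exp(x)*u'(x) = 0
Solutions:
 u(x) = C1*exp(-2*exp(-x))


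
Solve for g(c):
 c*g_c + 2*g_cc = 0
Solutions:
 g(c) = C1 + C2*erf(c/2)


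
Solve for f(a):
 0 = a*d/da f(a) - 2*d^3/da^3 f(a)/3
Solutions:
 f(a) = C1 + Integral(C2*airyai(2^(2/3)*3^(1/3)*a/2) + C3*airybi(2^(2/3)*3^(1/3)*a/2), a)


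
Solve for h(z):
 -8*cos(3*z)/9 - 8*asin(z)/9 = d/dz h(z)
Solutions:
 h(z) = C1 - 8*z*asin(z)/9 - 8*sqrt(1 - z^2)/9 - 8*sin(3*z)/27


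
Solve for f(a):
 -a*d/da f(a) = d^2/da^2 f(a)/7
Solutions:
 f(a) = C1 + C2*erf(sqrt(14)*a/2)


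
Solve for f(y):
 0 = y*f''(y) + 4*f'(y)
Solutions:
 f(y) = C1 + C2/y^3


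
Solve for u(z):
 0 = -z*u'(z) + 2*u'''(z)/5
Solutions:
 u(z) = C1 + Integral(C2*airyai(2^(2/3)*5^(1/3)*z/2) + C3*airybi(2^(2/3)*5^(1/3)*z/2), z)


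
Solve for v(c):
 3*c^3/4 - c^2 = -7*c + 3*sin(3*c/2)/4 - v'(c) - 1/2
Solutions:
 v(c) = C1 - 3*c^4/16 + c^3/3 - 7*c^2/2 - c/2 - cos(3*c/2)/2


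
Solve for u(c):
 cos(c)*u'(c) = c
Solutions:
 u(c) = C1 + Integral(c/cos(c), c)


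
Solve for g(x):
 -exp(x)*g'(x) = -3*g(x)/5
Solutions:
 g(x) = C1*exp(-3*exp(-x)/5)


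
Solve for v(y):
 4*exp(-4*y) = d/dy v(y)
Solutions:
 v(y) = C1 - exp(-4*y)


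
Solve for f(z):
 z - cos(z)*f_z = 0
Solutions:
 f(z) = C1 + Integral(z/cos(z), z)


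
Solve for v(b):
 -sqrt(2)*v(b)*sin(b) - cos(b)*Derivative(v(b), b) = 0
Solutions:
 v(b) = C1*cos(b)^(sqrt(2))


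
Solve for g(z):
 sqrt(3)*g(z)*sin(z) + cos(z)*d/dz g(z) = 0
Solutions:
 g(z) = C1*cos(z)^(sqrt(3))


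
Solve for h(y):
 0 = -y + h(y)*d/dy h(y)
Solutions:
 h(y) = -sqrt(C1 + y^2)
 h(y) = sqrt(C1 + y^2)


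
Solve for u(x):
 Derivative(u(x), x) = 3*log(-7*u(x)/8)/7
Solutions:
 -7*Integral(1/(log(-_y) - 3*log(2) + log(7)), (_y, u(x)))/3 = C1 - x


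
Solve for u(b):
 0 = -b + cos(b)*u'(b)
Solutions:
 u(b) = C1 + Integral(b/cos(b), b)


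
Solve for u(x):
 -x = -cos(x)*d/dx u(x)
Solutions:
 u(x) = C1 + Integral(x/cos(x), x)


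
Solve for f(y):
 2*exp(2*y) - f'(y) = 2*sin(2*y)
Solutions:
 f(y) = C1 + exp(2*y) + cos(2*y)


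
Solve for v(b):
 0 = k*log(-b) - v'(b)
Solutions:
 v(b) = C1 + b*k*log(-b) - b*k


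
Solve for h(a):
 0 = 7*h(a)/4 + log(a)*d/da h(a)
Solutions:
 h(a) = C1*exp(-7*li(a)/4)


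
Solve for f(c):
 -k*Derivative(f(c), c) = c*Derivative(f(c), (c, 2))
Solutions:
 f(c) = C1 + c^(1 - re(k))*(C2*sin(log(c)*Abs(im(k))) + C3*cos(log(c)*im(k)))


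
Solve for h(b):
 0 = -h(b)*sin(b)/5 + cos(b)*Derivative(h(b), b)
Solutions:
 h(b) = C1/cos(b)^(1/5)


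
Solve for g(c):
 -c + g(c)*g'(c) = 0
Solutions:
 g(c) = -sqrt(C1 + c^2)
 g(c) = sqrt(C1 + c^2)


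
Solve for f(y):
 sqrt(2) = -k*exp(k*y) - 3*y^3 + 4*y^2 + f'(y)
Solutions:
 f(y) = C1 + 3*y^4/4 - 4*y^3/3 + sqrt(2)*y + exp(k*y)


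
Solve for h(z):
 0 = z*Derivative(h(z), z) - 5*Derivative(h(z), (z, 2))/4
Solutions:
 h(z) = C1 + C2*erfi(sqrt(10)*z/5)


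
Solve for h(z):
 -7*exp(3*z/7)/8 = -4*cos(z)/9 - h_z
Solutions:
 h(z) = C1 + 49*exp(3*z/7)/24 - 4*sin(z)/9


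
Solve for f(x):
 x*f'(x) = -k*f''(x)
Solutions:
 f(x) = C1 + C2*sqrt(k)*erf(sqrt(2)*x*sqrt(1/k)/2)


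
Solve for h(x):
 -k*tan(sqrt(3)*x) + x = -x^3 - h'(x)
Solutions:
 h(x) = C1 - sqrt(3)*k*log(cos(sqrt(3)*x))/3 - x^4/4 - x^2/2


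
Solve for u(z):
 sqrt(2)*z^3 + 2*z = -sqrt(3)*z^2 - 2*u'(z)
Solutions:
 u(z) = C1 - sqrt(2)*z^4/8 - sqrt(3)*z^3/6 - z^2/2


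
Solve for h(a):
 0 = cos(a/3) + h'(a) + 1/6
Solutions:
 h(a) = C1 - a/6 - 3*sin(a/3)


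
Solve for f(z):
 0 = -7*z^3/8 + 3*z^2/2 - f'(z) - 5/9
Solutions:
 f(z) = C1 - 7*z^4/32 + z^3/2 - 5*z/9


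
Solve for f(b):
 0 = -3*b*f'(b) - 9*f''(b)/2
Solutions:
 f(b) = C1 + C2*erf(sqrt(3)*b/3)


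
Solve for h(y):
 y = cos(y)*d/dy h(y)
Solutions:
 h(y) = C1 + Integral(y/cos(y), y)


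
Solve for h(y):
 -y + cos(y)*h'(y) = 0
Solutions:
 h(y) = C1 + Integral(y/cos(y), y)


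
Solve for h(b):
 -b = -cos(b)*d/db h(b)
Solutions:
 h(b) = C1 + Integral(b/cos(b), b)


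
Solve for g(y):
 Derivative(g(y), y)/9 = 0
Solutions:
 g(y) = C1


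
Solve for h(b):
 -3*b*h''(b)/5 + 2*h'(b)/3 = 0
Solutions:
 h(b) = C1 + C2*b^(19/9)


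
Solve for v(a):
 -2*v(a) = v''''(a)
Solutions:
 v(a) = (C1*sin(2^(3/4)*a/2) + C2*cos(2^(3/4)*a/2))*exp(-2^(3/4)*a/2) + (C3*sin(2^(3/4)*a/2) + C4*cos(2^(3/4)*a/2))*exp(2^(3/4)*a/2)


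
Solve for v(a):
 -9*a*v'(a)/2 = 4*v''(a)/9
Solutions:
 v(a) = C1 + C2*erf(9*a/4)


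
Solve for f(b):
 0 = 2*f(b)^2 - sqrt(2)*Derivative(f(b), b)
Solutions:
 f(b) = -1/(C1 + sqrt(2)*b)


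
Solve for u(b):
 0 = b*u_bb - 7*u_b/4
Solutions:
 u(b) = C1 + C2*b^(11/4)


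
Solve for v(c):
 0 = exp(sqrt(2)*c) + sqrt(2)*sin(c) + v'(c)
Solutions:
 v(c) = C1 - sqrt(2)*exp(sqrt(2)*c)/2 + sqrt(2)*cos(c)


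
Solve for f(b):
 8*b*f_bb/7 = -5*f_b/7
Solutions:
 f(b) = C1 + C2*b^(3/8)


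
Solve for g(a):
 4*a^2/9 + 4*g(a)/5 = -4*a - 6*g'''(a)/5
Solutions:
 g(a) = C3*exp(-2^(1/3)*3^(2/3)*a/3) - 5*a^2/9 - 5*a + (C1*sin(2^(1/3)*3^(1/6)*a/2) + C2*cos(2^(1/3)*3^(1/6)*a/2))*exp(2^(1/3)*3^(2/3)*a/6)


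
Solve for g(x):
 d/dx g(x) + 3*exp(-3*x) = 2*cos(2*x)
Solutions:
 g(x) = C1 + sin(2*x) + exp(-3*x)


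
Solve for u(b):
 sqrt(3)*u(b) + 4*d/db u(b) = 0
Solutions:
 u(b) = C1*exp(-sqrt(3)*b/4)


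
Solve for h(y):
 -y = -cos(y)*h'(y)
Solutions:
 h(y) = C1 + Integral(y/cos(y), y)


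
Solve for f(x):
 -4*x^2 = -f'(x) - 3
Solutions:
 f(x) = C1 + 4*x^3/3 - 3*x


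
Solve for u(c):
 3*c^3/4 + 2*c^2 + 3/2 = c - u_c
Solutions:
 u(c) = C1 - 3*c^4/16 - 2*c^3/3 + c^2/2 - 3*c/2


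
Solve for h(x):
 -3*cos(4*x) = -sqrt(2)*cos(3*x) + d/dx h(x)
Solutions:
 h(x) = C1 + sqrt(2)*sin(3*x)/3 - 3*sin(4*x)/4


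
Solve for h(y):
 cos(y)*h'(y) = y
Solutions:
 h(y) = C1 + Integral(y/cos(y), y)


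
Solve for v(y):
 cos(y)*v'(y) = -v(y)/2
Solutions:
 v(y) = C1*(sin(y) - 1)^(1/4)/(sin(y) + 1)^(1/4)


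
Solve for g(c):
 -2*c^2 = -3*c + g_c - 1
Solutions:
 g(c) = C1 - 2*c^3/3 + 3*c^2/2 + c


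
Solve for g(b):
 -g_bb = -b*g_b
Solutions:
 g(b) = C1 + C2*erfi(sqrt(2)*b/2)


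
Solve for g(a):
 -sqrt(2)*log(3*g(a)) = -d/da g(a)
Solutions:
 -sqrt(2)*Integral(1/(log(_y) + log(3)), (_y, g(a)))/2 = C1 - a


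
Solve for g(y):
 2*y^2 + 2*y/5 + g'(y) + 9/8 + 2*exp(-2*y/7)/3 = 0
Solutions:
 g(y) = C1 - 2*y^3/3 - y^2/5 - 9*y/8 + 7*exp(-2*y/7)/3


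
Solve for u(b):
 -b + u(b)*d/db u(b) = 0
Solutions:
 u(b) = -sqrt(C1 + b^2)
 u(b) = sqrt(C1 + b^2)


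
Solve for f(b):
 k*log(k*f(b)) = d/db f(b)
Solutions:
 li(k*f(b))/k = C1 + b*k


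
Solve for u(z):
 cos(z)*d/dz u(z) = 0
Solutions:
 u(z) = C1


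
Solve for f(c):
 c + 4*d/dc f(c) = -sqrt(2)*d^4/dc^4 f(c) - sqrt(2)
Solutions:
 f(c) = C1 + C4*exp(-sqrt(2)*c) - c^2/8 - sqrt(2)*c/4 + (C2*sin(sqrt(6)*c/2) + C3*cos(sqrt(6)*c/2))*exp(sqrt(2)*c/2)


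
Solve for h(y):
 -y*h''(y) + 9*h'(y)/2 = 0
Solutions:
 h(y) = C1 + C2*y^(11/2)


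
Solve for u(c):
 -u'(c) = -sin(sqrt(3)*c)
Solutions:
 u(c) = C1 - sqrt(3)*cos(sqrt(3)*c)/3


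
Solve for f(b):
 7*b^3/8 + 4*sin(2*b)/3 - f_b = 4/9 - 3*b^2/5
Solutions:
 f(b) = C1 + 7*b^4/32 + b^3/5 - 4*b/9 - 2*cos(2*b)/3


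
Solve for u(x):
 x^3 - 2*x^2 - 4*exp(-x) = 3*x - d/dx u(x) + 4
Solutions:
 u(x) = C1 - x^4/4 + 2*x^3/3 + 3*x^2/2 + 4*x - 4*exp(-x)


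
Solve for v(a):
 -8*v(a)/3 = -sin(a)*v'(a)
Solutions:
 v(a) = C1*(cos(a) - 1)^(4/3)/(cos(a) + 1)^(4/3)


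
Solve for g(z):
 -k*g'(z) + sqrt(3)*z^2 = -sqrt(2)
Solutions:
 g(z) = C1 + sqrt(3)*z^3/(3*k) + sqrt(2)*z/k


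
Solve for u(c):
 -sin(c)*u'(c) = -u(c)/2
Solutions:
 u(c) = C1*(cos(c) - 1)^(1/4)/(cos(c) + 1)^(1/4)


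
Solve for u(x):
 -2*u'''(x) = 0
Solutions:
 u(x) = C1 + C2*x + C3*x^2


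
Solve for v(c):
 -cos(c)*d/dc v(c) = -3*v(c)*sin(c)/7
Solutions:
 v(c) = C1/cos(c)^(3/7)


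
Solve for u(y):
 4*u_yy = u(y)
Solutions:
 u(y) = C1*exp(-y/2) + C2*exp(y/2)


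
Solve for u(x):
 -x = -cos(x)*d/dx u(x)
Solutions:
 u(x) = C1 + Integral(x/cos(x), x)


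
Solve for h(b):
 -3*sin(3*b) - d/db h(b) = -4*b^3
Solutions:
 h(b) = C1 + b^4 + cos(3*b)


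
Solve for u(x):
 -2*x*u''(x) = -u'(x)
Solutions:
 u(x) = C1 + C2*x^(3/2)


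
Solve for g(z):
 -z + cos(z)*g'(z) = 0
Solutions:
 g(z) = C1 + Integral(z/cos(z), z)


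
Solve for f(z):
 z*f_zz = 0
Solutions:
 f(z) = C1 + C2*z


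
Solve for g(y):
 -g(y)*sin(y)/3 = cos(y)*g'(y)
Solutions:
 g(y) = C1*cos(y)^(1/3)


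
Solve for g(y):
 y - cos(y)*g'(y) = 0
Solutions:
 g(y) = C1 + Integral(y/cos(y), y)


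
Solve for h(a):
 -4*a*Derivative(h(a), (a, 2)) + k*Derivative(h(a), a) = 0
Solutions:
 h(a) = C1 + a^(re(k)/4 + 1)*(C2*sin(log(a)*Abs(im(k))/4) + C3*cos(log(a)*im(k)/4))


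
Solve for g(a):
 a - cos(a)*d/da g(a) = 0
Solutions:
 g(a) = C1 + Integral(a/cos(a), a)


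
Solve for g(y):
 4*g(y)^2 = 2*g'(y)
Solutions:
 g(y) = -1/(C1 + 2*y)


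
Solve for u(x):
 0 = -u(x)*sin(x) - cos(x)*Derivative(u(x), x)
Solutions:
 u(x) = C1*cos(x)


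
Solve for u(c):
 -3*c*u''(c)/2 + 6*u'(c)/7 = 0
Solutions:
 u(c) = C1 + C2*c^(11/7)


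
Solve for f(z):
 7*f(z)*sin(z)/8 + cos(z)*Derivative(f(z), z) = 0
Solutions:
 f(z) = C1*cos(z)^(7/8)


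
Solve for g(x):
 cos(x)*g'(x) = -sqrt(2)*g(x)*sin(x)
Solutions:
 g(x) = C1*cos(x)^(sqrt(2))


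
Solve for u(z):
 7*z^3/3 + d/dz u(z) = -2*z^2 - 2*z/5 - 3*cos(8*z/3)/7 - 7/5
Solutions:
 u(z) = C1 - 7*z^4/12 - 2*z^3/3 - z^2/5 - 7*z/5 - 9*sin(8*z/3)/56


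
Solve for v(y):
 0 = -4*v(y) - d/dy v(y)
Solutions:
 v(y) = C1*exp(-4*y)


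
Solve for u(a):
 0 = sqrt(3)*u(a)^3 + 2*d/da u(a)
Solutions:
 u(a) = -sqrt(-1/(C1 - sqrt(3)*a))
 u(a) = sqrt(-1/(C1 - sqrt(3)*a))


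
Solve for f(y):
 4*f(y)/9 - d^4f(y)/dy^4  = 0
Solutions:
 f(y) = C1*exp(-sqrt(6)*y/3) + C2*exp(sqrt(6)*y/3) + C3*sin(sqrt(6)*y/3) + C4*cos(sqrt(6)*y/3)


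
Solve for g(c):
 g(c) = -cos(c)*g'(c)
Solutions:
 g(c) = C1*sqrt(sin(c) - 1)/sqrt(sin(c) + 1)


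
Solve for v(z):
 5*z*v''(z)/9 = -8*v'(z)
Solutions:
 v(z) = C1 + C2/z^(67/5)


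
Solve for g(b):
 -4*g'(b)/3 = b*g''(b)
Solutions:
 g(b) = C1 + C2/b^(1/3)


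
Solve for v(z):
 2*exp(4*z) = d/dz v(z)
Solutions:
 v(z) = C1 + exp(4*z)/2


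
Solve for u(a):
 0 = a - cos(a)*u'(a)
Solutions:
 u(a) = C1 + Integral(a/cos(a), a)


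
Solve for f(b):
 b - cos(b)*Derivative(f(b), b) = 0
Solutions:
 f(b) = C1 + Integral(b/cos(b), b)


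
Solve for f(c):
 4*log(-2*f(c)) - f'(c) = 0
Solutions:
 -Integral(1/(log(-_y) + log(2)), (_y, f(c)))/4 = C1 - c


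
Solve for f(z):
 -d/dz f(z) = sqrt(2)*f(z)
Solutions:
 f(z) = C1*exp(-sqrt(2)*z)


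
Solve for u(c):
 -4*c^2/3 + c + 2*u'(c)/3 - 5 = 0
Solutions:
 u(c) = C1 + 2*c^3/3 - 3*c^2/4 + 15*c/2


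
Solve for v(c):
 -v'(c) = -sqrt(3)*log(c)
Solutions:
 v(c) = C1 + sqrt(3)*c*log(c) - sqrt(3)*c


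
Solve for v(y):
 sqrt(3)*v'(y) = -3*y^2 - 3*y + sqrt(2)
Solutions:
 v(y) = C1 - sqrt(3)*y^3/3 - sqrt(3)*y^2/2 + sqrt(6)*y/3


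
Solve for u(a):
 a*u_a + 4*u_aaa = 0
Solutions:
 u(a) = C1 + Integral(C2*airyai(-2^(1/3)*a/2) + C3*airybi(-2^(1/3)*a/2), a)


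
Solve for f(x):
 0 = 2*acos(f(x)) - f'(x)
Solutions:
 Integral(1/acos(_y), (_y, f(x))) = C1 + 2*x


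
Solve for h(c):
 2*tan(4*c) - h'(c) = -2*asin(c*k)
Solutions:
 h(c) = C1 + 2*Piecewise((c*asin(c*k) + sqrt(-c^2*k^2 + 1)/k, Ne(k, 0)), (0, True)) - log(cos(4*c))/2


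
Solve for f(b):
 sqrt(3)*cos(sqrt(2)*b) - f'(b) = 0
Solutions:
 f(b) = C1 + sqrt(6)*sin(sqrt(2)*b)/2


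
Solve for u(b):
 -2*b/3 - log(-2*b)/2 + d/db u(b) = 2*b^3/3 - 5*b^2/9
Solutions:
 u(b) = C1 + b^4/6 - 5*b^3/27 + b^2/3 + b*log(-b)/2 + b*(-1 + log(2))/2


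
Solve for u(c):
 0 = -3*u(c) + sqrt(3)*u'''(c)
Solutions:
 u(c) = C3*exp(3^(1/6)*c) + (C1*sin(3^(2/3)*c/2) + C2*cos(3^(2/3)*c/2))*exp(-3^(1/6)*c/2)


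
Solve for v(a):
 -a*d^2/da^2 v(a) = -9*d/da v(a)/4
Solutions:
 v(a) = C1 + C2*a^(13/4)


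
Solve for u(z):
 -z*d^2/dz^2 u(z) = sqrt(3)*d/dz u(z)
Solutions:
 u(z) = C1 + C2*z^(1 - sqrt(3))


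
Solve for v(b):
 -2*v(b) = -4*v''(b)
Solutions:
 v(b) = C1*exp(-sqrt(2)*b/2) + C2*exp(sqrt(2)*b/2)


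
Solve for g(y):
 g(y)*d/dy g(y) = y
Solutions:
 g(y) = -sqrt(C1 + y^2)
 g(y) = sqrt(C1 + y^2)


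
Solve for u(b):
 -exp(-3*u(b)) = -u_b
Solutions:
 u(b) = log(C1 + 3*b)/3
 u(b) = log((-3^(1/3) - 3^(5/6)*I)*(C1 + b)^(1/3)/2)
 u(b) = log((-3^(1/3) + 3^(5/6)*I)*(C1 + b)^(1/3)/2)


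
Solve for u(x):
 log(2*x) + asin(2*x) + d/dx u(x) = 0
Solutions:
 u(x) = C1 - x*log(x) - x*asin(2*x) - x*log(2) + x - sqrt(1 - 4*x^2)/2


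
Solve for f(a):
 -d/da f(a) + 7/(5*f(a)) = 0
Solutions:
 f(a) = -sqrt(C1 + 70*a)/5
 f(a) = sqrt(C1 + 70*a)/5


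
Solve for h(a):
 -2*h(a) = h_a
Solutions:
 h(a) = C1*exp(-2*a)


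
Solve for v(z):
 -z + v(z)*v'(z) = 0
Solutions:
 v(z) = -sqrt(C1 + z^2)
 v(z) = sqrt(C1 + z^2)


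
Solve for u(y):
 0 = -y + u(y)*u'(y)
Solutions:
 u(y) = -sqrt(C1 + y^2)
 u(y) = sqrt(C1 + y^2)


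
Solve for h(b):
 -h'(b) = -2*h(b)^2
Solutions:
 h(b) = -1/(C1 + 2*b)


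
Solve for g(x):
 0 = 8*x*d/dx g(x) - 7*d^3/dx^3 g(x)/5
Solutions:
 g(x) = C1 + Integral(C2*airyai(2*5^(1/3)*7^(2/3)*x/7) + C3*airybi(2*5^(1/3)*7^(2/3)*x/7), x)


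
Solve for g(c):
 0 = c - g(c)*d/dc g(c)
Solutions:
 g(c) = -sqrt(C1 + c^2)
 g(c) = sqrt(C1 + c^2)


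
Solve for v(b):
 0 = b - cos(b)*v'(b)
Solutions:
 v(b) = C1 + Integral(b/cos(b), b)


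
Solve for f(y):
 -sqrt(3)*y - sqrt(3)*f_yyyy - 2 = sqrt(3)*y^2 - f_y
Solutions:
 f(y) = C1 + C4*exp(3^(5/6)*y/3) + sqrt(3)*y^3/3 + sqrt(3)*y^2/2 + 2*y + (C2*sin(3^(1/3)*y/2) + C3*cos(3^(1/3)*y/2))*exp(-3^(5/6)*y/6)


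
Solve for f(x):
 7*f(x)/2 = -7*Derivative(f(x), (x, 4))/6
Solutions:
 f(x) = (C1*sin(sqrt(2)*3^(1/4)*x/2) + C2*cos(sqrt(2)*3^(1/4)*x/2))*exp(-sqrt(2)*3^(1/4)*x/2) + (C3*sin(sqrt(2)*3^(1/4)*x/2) + C4*cos(sqrt(2)*3^(1/4)*x/2))*exp(sqrt(2)*3^(1/4)*x/2)


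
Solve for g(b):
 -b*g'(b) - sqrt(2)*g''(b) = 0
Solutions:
 g(b) = C1 + C2*erf(2^(1/4)*b/2)


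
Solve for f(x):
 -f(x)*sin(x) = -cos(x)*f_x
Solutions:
 f(x) = C1/cos(x)


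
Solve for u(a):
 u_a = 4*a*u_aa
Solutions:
 u(a) = C1 + C2*a^(5/4)


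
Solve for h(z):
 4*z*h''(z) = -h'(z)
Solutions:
 h(z) = C1 + C2*z^(3/4)


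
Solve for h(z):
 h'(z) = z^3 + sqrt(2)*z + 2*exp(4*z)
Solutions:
 h(z) = C1 + z^4/4 + sqrt(2)*z^2/2 + exp(4*z)/2


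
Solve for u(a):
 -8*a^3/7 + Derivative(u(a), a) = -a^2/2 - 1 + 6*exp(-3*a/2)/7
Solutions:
 u(a) = C1 + 2*a^4/7 - a^3/6 - a - 4*exp(-3*a/2)/7


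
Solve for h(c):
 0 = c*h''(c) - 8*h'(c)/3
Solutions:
 h(c) = C1 + C2*c^(11/3)


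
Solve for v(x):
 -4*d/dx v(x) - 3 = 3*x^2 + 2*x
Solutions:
 v(x) = C1 - x^3/4 - x^2/4 - 3*x/4


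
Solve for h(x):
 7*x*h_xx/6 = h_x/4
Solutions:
 h(x) = C1 + C2*x^(17/14)


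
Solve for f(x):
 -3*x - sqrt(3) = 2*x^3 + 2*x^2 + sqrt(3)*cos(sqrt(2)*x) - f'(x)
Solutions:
 f(x) = C1 + x^4/2 + 2*x^3/3 + 3*x^2/2 + sqrt(3)*x + sqrt(6)*sin(sqrt(2)*x)/2


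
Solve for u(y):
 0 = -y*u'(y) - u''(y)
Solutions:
 u(y) = C1 + C2*erf(sqrt(2)*y/2)


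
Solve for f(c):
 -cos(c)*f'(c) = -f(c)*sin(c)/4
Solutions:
 f(c) = C1/cos(c)^(1/4)


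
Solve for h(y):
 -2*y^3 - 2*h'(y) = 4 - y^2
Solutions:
 h(y) = C1 - y^4/4 + y^3/6 - 2*y


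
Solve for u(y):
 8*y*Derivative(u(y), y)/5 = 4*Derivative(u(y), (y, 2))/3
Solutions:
 u(y) = C1 + C2*erfi(sqrt(15)*y/5)


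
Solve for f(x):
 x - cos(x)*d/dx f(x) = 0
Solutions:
 f(x) = C1 + Integral(x/cos(x), x)


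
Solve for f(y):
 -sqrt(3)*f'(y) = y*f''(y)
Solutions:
 f(y) = C1 + C2*y^(1 - sqrt(3))


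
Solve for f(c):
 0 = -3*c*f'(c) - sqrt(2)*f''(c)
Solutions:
 f(c) = C1 + C2*erf(2^(1/4)*sqrt(3)*c/2)


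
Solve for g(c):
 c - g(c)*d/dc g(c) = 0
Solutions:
 g(c) = -sqrt(C1 + c^2)
 g(c) = sqrt(C1 + c^2)


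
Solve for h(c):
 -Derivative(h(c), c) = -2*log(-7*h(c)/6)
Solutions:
 -Integral(1/(log(-_y) - log(6) + log(7)), (_y, h(c)))/2 = C1 - c


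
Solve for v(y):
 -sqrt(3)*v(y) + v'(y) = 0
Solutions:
 v(y) = C1*exp(sqrt(3)*y)


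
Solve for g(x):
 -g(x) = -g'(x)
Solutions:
 g(x) = C1*exp(x)


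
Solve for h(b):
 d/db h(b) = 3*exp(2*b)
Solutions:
 h(b) = C1 + 3*exp(2*b)/2


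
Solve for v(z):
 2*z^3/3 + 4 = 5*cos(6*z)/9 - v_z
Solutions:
 v(z) = C1 - z^4/6 - 4*z + 5*sin(6*z)/54


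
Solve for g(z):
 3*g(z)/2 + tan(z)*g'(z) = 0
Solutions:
 g(z) = C1/sin(z)^(3/2)


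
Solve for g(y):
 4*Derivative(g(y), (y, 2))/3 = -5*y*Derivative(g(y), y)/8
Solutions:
 g(y) = C1 + C2*erf(sqrt(15)*y/8)


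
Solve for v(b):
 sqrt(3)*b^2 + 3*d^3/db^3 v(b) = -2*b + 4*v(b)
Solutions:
 v(b) = C3*exp(6^(2/3)*b/3) + sqrt(3)*b^2/4 + b/2 + (C1*sin(2^(2/3)*3^(1/6)*b/2) + C2*cos(2^(2/3)*3^(1/6)*b/2))*exp(-6^(2/3)*b/6)


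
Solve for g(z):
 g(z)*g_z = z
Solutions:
 g(z) = -sqrt(C1 + z^2)
 g(z) = sqrt(C1 + z^2)


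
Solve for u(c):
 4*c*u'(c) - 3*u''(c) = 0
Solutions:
 u(c) = C1 + C2*erfi(sqrt(6)*c/3)


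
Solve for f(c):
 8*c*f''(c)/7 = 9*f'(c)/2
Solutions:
 f(c) = C1 + C2*c^(79/16)


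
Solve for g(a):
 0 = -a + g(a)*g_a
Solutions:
 g(a) = -sqrt(C1 + a^2)
 g(a) = sqrt(C1 + a^2)


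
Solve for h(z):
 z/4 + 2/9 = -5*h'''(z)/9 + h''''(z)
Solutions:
 h(z) = C1 + C2*z + C3*z^2 + C4*exp(5*z/9) - 3*z^4/160 - 121*z^3/600


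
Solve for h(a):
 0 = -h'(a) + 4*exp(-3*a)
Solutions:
 h(a) = C1 - 4*exp(-3*a)/3


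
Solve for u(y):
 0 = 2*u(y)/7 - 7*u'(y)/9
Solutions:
 u(y) = C1*exp(18*y/49)


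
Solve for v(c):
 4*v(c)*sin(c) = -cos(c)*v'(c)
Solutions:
 v(c) = C1*cos(c)^4


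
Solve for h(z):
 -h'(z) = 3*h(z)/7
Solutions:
 h(z) = C1*exp(-3*z/7)


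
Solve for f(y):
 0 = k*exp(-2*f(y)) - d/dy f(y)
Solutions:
 f(y) = log(-sqrt(C1 + 2*k*y))
 f(y) = log(C1 + 2*k*y)/2


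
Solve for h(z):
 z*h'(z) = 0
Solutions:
 h(z) = C1


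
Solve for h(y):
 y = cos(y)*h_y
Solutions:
 h(y) = C1 + Integral(y/cos(y), y)


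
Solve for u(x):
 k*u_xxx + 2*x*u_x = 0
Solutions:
 u(x) = C1 + Integral(C2*airyai(2^(1/3)*x*(-1/k)^(1/3)) + C3*airybi(2^(1/3)*x*(-1/k)^(1/3)), x)


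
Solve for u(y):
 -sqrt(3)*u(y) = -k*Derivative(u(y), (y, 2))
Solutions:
 u(y) = C1*exp(-3^(1/4)*y*sqrt(1/k)) + C2*exp(3^(1/4)*y*sqrt(1/k))


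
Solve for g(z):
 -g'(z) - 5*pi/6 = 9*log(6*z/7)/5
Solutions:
 g(z) = C1 - 9*z*log(z)/5 - 9*z*log(6)/5 - 5*pi*z/6 + 9*z/5 + 9*z*log(7)/5


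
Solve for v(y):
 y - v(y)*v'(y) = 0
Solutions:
 v(y) = -sqrt(C1 + y^2)
 v(y) = sqrt(C1 + y^2)


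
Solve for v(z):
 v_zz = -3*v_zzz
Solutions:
 v(z) = C1 + C2*z + C3*exp(-z/3)


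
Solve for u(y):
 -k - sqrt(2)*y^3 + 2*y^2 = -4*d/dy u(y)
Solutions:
 u(y) = C1 + k*y/4 + sqrt(2)*y^4/16 - y^3/6


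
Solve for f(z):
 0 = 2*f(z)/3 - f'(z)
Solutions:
 f(z) = C1*exp(2*z/3)


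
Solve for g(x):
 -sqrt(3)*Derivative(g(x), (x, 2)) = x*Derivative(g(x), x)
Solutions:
 g(x) = C1 + C2*erf(sqrt(2)*3^(3/4)*x/6)


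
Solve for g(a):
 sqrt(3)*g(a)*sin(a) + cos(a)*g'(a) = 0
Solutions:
 g(a) = C1*cos(a)^(sqrt(3))


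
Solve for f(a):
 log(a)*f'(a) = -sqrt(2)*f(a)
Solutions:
 f(a) = C1*exp(-sqrt(2)*li(a))


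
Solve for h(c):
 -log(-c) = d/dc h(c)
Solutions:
 h(c) = C1 - c*log(-c) + c


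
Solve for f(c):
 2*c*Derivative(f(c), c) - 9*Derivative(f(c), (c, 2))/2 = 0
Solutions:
 f(c) = C1 + C2*erfi(sqrt(2)*c/3)


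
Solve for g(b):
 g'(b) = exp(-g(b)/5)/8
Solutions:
 g(b) = 5*log(C1 + b/40)


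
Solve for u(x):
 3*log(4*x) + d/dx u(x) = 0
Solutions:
 u(x) = C1 - 3*x*log(x) - x*log(64) + 3*x


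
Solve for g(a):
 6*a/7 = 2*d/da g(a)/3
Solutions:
 g(a) = C1 + 9*a^2/14


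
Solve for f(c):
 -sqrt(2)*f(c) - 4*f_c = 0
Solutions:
 f(c) = C1*exp(-sqrt(2)*c/4)


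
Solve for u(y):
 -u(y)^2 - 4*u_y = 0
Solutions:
 u(y) = 4/(C1 + y)


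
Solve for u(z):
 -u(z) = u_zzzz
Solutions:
 u(z) = (C1*sin(sqrt(2)*z/2) + C2*cos(sqrt(2)*z/2))*exp(-sqrt(2)*z/2) + (C3*sin(sqrt(2)*z/2) + C4*cos(sqrt(2)*z/2))*exp(sqrt(2)*z/2)


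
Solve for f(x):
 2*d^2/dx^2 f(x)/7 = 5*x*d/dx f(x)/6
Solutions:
 f(x) = C1 + C2*erfi(sqrt(210)*x/12)


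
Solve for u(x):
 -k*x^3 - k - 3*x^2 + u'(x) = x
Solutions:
 u(x) = C1 + k*x^4/4 + k*x + x^3 + x^2/2


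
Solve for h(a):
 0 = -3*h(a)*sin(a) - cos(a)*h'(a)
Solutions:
 h(a) = C1*cos(a)^3


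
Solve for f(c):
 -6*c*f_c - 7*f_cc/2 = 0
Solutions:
 f(c) = C1 + C2*erf(sqrt(42)*c/7)


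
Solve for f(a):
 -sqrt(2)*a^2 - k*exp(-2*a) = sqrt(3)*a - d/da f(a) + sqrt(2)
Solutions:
 f(a) = C1 + sqrt(2)*a^3/3 + sqrt(3)*a^2/2 + sqrt(2)*a - k*exp(-2*a)/2


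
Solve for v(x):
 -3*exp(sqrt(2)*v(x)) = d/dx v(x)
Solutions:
 v(x) = sqrt(2)*(2*log(1/(C1 + 3*x)) - log(2))/4


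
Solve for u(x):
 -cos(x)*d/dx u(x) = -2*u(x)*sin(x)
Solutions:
 u(x) = C1/cos(x)^2


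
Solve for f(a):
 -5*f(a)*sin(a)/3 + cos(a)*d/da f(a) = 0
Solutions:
 f(a) = C1/cos(a)^(5/3)


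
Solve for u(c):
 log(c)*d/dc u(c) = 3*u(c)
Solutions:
 u(c) = C1*exp(3*li(c))


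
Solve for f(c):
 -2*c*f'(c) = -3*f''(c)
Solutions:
 f(c) = C1 + C2*erfi(sqrt(3)*c/3)


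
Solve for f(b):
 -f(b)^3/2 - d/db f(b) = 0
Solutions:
 f(b) = -sqrt(-1/(C1 - b))
 f(b) = sqrt(-1/(C1 - b))


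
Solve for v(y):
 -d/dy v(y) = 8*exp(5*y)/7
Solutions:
 v(y) = C1 - 8*exp(5*y)/35


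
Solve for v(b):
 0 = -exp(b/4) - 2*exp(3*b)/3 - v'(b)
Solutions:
 v(b) = C1 - 4*exp(b/4) - 2*exp(3*b)/9


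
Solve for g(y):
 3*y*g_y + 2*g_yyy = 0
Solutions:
 g(y) = C1 + Integral(C2*airyai(-2^(2/3)*3^(1/3)*y/2) + C3*airybi(-2^(2/3)*3^(1/3)*y/2), y)


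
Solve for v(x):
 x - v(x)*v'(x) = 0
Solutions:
 v(x) = -sqrt(C1 + x^2)
 v(x) = sqrt(C1 + x^2)


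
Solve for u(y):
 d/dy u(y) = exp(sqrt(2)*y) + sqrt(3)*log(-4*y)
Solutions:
 u(y) = C1 + sqrt(3)*y*log(-y) + sqrt(3)*y*(-1 + 2*log(2)) + sqrt(2)*exp(sqrt(2)*y)/2


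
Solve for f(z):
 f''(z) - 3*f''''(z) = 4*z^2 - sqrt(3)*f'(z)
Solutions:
 f(z) = C1 + C2*exp(-2^(1/3)*3^(1/6)*z*(6/(sqrt(717) + 27)^(1/3) + 2^(1/3)*3^(2/3)*(sqrt(717) + 27)^(1/3))/36)*sin(z*(-12^(1/3)*(sqrt(717) + 27)^(1/3) + 2*18^(1/3)/(sqrt(717) + 27)^(1/3))/12) + C3*exp(-2^(1/3)*3^(1/6)*z*(6/(sqrt(717) + 27)^(1/3) + 2^(1/3)*3^(2/3)*(sqrt(717) + 27)^(1/3))/36)*cos(z*(-12^(1/3)*(sqrt(717) + 27)^(1/3) + 2*18^(1/3)/(sqrt(717) + 27)^(1/3))/12) + C4*exp(2^(1/3)*3^(1/6)*z*(6/(sqrt(717) + 27)^(1/3) + 2^(1/3)*3^(2/3)*(sqrt(717) + 27)^(1/3))/18) + 4*sqrt(3)*z^3/9 - 4*z^2/3 + 8*sqrt(3)*z/9


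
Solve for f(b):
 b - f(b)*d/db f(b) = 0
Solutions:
 f(b) = -sqrt(C1 + b^2)
 f(b) = sqrt(C1 + b^2)


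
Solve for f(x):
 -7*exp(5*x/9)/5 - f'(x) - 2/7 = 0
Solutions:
 f(x) = C1 - 2*x/7 - 63*exp(5*x/9)/25


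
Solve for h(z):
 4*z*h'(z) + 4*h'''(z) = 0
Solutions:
 h(z) = C1 + Integral(C2*airyai(-z) + C3*airybi(-z), z)


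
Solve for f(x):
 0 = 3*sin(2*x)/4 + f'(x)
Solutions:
 f(x) = C1 + 3*cos(2*x)/8


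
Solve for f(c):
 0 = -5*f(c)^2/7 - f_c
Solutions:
 f(c) = 7/(C1 + 5*c)


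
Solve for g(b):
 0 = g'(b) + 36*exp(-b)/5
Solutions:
 g(b) = C1 + 36*exp(-b)/5


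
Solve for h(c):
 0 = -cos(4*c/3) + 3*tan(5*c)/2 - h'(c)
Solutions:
 h(c) = C1 - 3*log(cos(5*c))/10 - 3*sin(4*c/3)/4


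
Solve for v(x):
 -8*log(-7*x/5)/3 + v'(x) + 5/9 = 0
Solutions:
 v(x) = C1 + 8*x*log(-x)/3 + x*(-24*log(5) - 29 + 24*log(7))/9


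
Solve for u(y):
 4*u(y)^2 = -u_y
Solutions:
 u(y) = 1/(C1 + 4*y)


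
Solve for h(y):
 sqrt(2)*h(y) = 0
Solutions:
 h(y) = 0


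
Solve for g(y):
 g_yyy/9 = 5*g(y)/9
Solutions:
 g(y) = C3*exp(5^(1/3)*y) + (C1*sin(sqrt(3)*5^(1/3)*y/2) + C2*cos(sqrt(3)*5^(1/3)*y/2))*exp(-5^(1/3)*y/2)


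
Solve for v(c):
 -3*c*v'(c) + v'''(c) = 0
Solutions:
 v(c) = C1 + Integral(C2*airyai(3^(1/3)*c) + C3*airybi(3^(1/3)*c), c)


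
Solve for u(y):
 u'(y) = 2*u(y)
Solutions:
 u(y) = C1*exp(2*y)


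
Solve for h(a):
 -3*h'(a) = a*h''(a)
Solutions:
 h(a) = C1 + C2/a^2


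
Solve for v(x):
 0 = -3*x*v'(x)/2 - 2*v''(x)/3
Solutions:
 v(x) = C1 + C2*erf(3*sqrt(2)*x/4)


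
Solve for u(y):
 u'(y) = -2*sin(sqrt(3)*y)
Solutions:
 u(y) = C1 + 2*sqrt(3)*cos(sqrt(3)*y)/3


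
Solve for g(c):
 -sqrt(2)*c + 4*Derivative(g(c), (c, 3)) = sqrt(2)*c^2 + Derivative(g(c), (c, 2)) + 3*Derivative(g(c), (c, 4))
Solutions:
 g(c) = C1 + C2*c + C3*exp(c/3) + C4*exp(c) - sqrt(2)*c^4/12 - 3*sqrt(2)*c^3/2 - 15*sqrt(2)*c^2


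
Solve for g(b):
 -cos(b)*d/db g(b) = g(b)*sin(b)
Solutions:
 g(b) = C1*cos(b)


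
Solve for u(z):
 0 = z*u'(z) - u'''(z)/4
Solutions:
 u(z) = C1 + Integral(C2*airyai(2^(2/3)*z) + C3*airybi(2^(2/3)*z), z)


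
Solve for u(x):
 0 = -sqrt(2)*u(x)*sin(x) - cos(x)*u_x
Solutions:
 u(x) = C1*cos(x)^(sqrt(2))


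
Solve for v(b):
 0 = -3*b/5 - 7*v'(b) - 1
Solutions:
 v(b) = C1 - 3*b^2/70 - b/7


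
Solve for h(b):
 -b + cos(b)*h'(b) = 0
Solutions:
 h(b) = C1 + Integral(b/cos(b), b)


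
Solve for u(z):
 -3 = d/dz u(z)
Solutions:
 u(z) = C1 - 3*z


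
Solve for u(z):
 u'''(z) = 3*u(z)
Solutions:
 u(z) = C3*exp(3^(1/3)*z) + (C1*sin(3^(5/6)*z/2) + C2*cos(3^(5/6)*z/2))*exp(-3^(1/3)*z/2)


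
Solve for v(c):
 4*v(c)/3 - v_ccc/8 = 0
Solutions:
 v(c) = C3*exp(2*6^(2/3)*c/3) + (C1*sin(2^(2/3)*3^(1/6)*c) + C2*cos(2^(2/3)*3^(1/6)*c))*exp(-6^(2/3)*c/3)


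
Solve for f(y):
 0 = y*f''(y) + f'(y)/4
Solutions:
 f(y) = C1 + C2*y^(3/4)


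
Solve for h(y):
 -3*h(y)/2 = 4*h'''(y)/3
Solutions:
 h(y) = C3*exp(-3^(2/3)*y/2) + (C1*sin(3*3^(1/6)*y/4) + C2*cos(3*3^(1/6)*y/4))*exp(3^(2/3)*y/4)


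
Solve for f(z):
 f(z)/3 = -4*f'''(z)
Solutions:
 f(z) = C3*exp(z*(-18^(1/3) + 3*2^(1/3)*3^(2/3))/24)*sin(2^(1/3)*3^(1/6)*z/4) + C4*exp(z*(-18^(1/3) + 3*2^(1/3)*3^(2/3))/24)*cos(2^(1/3)*3^(1/6)*z/4) + C5*exp(-z*(18^(1/3) + 3*2^(1/3)*3^(2/3))/24) + (C1*sin(2^(1/3)*3^(1/6)*z/4) + C2*cos(2^(1/3)*3^(1/6)*z/4))*exp(18^(1/3)*z/12)


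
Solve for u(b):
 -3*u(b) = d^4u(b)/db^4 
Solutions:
 u(b) = (C1*sin(sqrt(2)*3^(1/4)*b/2) + C2*cos(sqrt(2)*3^(1/4)*b/2))*exp(-sqrt(2)*3^(1/4)*b/2) + (C3*sin(sqrt(2)*3^(1/4)*b/2) + C4*cos(sqrt(2)*3^(1/4)*b/2))*exp(sqrt(2)*3^(1/4)*b/2)


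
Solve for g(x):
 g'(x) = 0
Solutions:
 g(x) = C1


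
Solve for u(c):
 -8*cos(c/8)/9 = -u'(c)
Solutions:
 u(c) = C1 + 64*sin(c/8)/9


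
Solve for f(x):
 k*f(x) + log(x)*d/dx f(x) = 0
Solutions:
 f(x) = C1*exp(-k*li(x))


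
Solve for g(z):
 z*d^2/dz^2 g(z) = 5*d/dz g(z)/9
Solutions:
 g(z) = C1 + C2*z^(14/9)


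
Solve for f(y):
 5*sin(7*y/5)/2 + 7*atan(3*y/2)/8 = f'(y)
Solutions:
 f(y) = C1 + 7*y*atan(3*y/2)/8 - 7*log(9*y^2 + 4)/24 - 25*cos(7*y/5)/14


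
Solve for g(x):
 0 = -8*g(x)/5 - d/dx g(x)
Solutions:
 g(x) = C1*exp(-8*x/5)


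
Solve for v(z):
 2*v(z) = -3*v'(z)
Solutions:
 v(z) = C1*exp(-2*z/3)


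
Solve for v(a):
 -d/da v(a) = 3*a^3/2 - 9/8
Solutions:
 v(a) = C1 - 3*a^4/8 + 9*a/8


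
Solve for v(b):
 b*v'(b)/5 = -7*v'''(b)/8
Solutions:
 v(b) = C1 + Integral(C2*airyai(-2*35^(2/3)*b/35) + C3*airybi(-2*35^(2/3)*b/35), b)


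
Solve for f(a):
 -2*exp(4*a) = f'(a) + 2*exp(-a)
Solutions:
 f(a) = C1 - exp(4*a)/2 + 2*exp(-a)


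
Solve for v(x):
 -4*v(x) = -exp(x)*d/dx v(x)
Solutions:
 v(x) = C1*exp(-4*exp(-x))


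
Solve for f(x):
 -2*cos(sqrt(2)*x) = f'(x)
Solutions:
 f(x) = C1 - sqrt(2)*sin(sqrt(2)*x)


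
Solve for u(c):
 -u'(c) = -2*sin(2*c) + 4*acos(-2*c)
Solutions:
 u(c) = C1 - 4*c*acos(-2*c) - 2*sqrt(1 - 4*c^2) - cos(2*c)


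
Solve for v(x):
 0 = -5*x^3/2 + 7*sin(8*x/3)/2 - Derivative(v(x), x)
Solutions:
 v(x) = C1 - 5*x^4/8 - 21*cos(8*x/3)/16


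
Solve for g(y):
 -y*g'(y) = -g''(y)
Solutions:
 g(y) = C1 + C2*erfi(sqrt(2)*y/2)


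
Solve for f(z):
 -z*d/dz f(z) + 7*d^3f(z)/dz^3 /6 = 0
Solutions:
 f(z) = C1 + Integral(C2*airyai(6^(1/3)*7^(2/3)*z/7) + C3*airybi(6^(1/3)*7^(2/3)*z/7), z)


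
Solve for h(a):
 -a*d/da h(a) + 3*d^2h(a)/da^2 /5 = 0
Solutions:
 h(a) = C1 + C2*erfi(sqrt(30)*a/6)


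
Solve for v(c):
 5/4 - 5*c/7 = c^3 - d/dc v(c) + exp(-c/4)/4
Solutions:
 v(c) = C1 + c^4/4 + 5*c^2/14 - 5*c/4 - 1/exp(c)^(1/4)


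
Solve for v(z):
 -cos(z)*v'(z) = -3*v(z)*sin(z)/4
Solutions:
 v(z) = C1/cos(z)^(3/4)


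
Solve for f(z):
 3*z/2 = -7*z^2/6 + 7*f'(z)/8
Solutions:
 f(z) = C1 + 4*z^3/9 + 6*z^2/7


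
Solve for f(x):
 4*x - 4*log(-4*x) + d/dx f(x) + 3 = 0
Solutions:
 f(x) = C1 - 2*x^2 + 4*x*log(-x) + x*(-7 + 8*log(2))


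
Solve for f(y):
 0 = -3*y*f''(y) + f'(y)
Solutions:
 f(y) = C1 + C2*y^(4/3)


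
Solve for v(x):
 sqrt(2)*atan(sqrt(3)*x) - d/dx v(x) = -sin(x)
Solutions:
 v(x) = C1 + sqrt(2)*(x*atan(sqrt(3)*x) - sqrt(3)*log(3*x^2 + 1)/6) - cos(x)


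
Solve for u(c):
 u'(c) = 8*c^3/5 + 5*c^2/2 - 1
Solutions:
 u(c) = C1 + 2*c^4/5 + 5*c^3/6 - c


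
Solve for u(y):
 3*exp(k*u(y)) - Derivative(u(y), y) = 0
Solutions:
 u(y) = Piecewise((log(-1/(C1*k + 3*k*y))/k, Ne(k, 0)), (nan, True))
 u(y) = Piecewise((C1 + 3*y, Eq(k, 0)), (nan, True))


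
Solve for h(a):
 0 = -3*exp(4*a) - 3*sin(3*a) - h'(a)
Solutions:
 h(a) = C1 - 3*exp(4*a)/4 + cos(3*a)


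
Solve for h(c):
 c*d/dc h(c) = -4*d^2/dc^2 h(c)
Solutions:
 h(c) = C1 + C2*erf(sqrt(2)*c/4)


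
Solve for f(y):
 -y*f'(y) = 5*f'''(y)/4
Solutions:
 f(y) = C1 + Integral(C2*airyai(-10^(2/3)*y/5) + C3*airybi(-10^(2/3)*y/5), y)


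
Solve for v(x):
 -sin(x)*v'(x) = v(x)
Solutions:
 v(x) = C1*sqrt(cos(x) + 1)/sqrt(cos(x) - 1)


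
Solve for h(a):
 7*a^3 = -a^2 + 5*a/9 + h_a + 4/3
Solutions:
 h(a) = C1 + 7*a^4/4 + a^3/3 - 5*a^2/18 - 4*a/3
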